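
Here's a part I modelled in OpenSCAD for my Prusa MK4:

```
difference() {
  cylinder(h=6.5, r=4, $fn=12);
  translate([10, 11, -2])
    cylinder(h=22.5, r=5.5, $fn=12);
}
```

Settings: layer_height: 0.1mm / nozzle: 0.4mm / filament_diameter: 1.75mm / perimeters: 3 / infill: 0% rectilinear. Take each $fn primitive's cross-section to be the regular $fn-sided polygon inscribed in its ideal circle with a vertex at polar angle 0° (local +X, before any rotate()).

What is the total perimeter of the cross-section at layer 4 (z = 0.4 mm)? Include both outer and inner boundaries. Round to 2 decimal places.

At z = 0.4 mm: the r=4 cylinder gives a regular 12-gon of circumradius 4 (constant along its height) (perimeter = 2·12·4.000·sin(180°/12) = 24.85 mm); the r=5.5 cylinder at (10, 11) gives a regular 12-gon of circumradius 5.5 (constant along its height) (perimeter = 2·12·5.500·sin(180°/12) = 34.16 mm); Subtracting the remaining from the first: starting from the r=4 cylinder, the r=5.5 cylinder at (10, 11) misses the remaining region (no effect) — boundary = 24.85 mm. Overall, the cross-section is a single solid region. Total boundary length (outer) = 24.85 mm.

24.85 mm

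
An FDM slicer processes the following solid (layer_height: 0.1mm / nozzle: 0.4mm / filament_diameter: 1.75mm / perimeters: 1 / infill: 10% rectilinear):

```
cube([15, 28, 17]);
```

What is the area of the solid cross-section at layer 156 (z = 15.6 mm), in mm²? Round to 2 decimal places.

At z = 15.6 mm: the 15×28 cube contributes its full rectangle (area 420.00 mm²). Overall, the cross-section is a single solid region. Net area = 420.00 mm².

420.00 mm²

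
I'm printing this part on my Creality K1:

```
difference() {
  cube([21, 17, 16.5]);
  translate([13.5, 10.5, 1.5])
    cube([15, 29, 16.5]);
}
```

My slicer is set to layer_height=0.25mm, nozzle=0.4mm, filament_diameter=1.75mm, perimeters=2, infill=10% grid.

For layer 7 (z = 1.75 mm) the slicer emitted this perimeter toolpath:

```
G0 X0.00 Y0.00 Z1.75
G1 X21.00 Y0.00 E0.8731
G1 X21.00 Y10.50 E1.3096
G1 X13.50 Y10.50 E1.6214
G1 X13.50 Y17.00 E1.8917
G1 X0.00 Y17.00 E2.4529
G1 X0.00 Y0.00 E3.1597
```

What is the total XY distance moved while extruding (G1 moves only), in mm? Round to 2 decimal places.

Sum the Euclidean lengths of each G1 segment: total = 76.00 mm.

76.00 mm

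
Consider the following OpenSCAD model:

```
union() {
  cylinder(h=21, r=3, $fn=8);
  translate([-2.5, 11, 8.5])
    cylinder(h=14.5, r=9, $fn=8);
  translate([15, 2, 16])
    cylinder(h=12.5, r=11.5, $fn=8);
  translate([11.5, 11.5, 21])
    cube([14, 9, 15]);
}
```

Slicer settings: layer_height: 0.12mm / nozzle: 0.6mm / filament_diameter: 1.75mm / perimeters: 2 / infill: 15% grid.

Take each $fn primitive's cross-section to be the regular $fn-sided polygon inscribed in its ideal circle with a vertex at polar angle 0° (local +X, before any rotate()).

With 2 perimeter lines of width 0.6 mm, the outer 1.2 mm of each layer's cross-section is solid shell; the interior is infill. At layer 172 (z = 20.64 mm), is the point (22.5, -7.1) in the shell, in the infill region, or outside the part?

outside

At z = 20.64 mm: the r=3 cylinder gives a regular 8-gon of circumradius 3 (constant along its height); the r=9 cylinder at (-2.5, 11) contributes a regular 8-gon of circumradius 9; the r=11.5 cylinder at (15, 2) contributes a regular 8-gon of circumradius 11.5; the cube at (11.5, 11.5) is not intersected at this z (z outside [21, 36]); Merging all regions: the 3 present regions are separate (no shared area or edge), so areas and boundary lengths simply add and each stays a separate island — 3 connected regions. Overall, the cross-section has 3 separate islands. The nearest boundary edge runs (23.13, -6.13)→(15.00, -9.50); distance from the point to it = 0.65 mm. The point is not inside any of the regions above, so it lies outside the cross-section (0.65 mm from the nearest boundary).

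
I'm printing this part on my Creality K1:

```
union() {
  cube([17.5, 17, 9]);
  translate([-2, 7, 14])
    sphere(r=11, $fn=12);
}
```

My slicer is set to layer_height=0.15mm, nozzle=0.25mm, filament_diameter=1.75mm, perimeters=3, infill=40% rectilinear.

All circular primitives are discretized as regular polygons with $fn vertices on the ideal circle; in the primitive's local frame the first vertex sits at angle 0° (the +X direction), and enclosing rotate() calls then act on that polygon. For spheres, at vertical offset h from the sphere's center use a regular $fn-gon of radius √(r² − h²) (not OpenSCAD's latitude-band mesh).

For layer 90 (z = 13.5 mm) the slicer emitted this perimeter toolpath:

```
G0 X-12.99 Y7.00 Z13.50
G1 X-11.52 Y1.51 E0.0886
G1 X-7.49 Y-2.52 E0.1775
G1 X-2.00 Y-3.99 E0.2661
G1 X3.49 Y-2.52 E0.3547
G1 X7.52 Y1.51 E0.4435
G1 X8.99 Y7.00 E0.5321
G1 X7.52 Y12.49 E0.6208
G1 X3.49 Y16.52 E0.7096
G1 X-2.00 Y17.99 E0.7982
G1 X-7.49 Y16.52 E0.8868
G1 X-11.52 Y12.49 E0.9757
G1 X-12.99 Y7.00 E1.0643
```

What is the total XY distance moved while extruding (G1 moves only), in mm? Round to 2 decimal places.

Sum the Euclidean lengths of each G1 segment: total = 68.26 mm.

68.26 mm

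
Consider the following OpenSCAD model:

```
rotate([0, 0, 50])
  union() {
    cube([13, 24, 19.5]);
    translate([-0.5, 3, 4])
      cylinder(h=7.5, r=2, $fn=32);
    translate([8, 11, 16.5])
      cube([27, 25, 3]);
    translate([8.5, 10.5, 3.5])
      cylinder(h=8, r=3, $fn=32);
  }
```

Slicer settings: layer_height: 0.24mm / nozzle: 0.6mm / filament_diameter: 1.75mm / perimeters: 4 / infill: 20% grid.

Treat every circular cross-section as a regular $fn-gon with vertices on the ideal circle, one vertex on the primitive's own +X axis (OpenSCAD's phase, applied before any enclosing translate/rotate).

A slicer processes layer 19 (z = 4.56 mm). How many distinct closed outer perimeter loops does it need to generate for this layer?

At z = 4.56 mm: the cube is present — its section is the full 13×24 rectangle; the r=2 cylinder at (-0.5, 3) contributes a regular 32-gon of circumradius 2; the cube at (8, 11) is not intersected at this z (z outside [16.5, 19.5]); the cylinder at (8.5, 10.5): section is a regular 32-gon, circumradius r=3; Combining (union): the regions partially overlap (shared area 32.36 mm²), so overlapping operands fuse into one piece — 1 connected region; (rotated 50° about Z; rotation is an isometry so areas/perimeters/island counts are preserved). The result has 1 disconnected region.

1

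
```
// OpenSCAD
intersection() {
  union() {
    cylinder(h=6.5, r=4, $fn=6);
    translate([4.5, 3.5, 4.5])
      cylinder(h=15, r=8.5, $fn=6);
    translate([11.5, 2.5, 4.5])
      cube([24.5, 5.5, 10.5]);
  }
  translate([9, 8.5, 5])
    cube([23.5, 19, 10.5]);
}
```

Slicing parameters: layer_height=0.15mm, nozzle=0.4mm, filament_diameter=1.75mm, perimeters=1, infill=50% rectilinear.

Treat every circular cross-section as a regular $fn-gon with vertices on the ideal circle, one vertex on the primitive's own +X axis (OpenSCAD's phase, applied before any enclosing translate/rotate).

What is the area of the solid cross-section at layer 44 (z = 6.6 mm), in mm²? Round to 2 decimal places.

At z = 6.6 mm: the cylinder does not reach this height (z outside [0, 6.5]); the r=8.5 cylinder at (4.5, 3.5) gives a regular 6-gon of circumradius 8.5 (constant along its height) (area = (6/2)·8.500²·sin(360°/6) = 187.71 mm²); the 24.5×5.5 cube at (11.5, 2.5) contributes its full rectangle (area 134.75 mm²); Combining (union): the regions partially overlap — summed areas 322.46 mm² minus the doubly-counted overlap 3.16 mm² gives 319.30 mm² — area = 319.30 mm²; the 23.5×19 cube at (9, 8.5) contributes its full rectangle (area 446.50 mm²); Keeping only the common overlap: the 23.5×19 cube at (9, 8.5) partially overlaps the result so far; clipping to the common part keeps 1.07 mm² — area = 1.07 mm². Overall, the cross-section is a single solid region. Net area = 1.07 mm².

1.07 mm²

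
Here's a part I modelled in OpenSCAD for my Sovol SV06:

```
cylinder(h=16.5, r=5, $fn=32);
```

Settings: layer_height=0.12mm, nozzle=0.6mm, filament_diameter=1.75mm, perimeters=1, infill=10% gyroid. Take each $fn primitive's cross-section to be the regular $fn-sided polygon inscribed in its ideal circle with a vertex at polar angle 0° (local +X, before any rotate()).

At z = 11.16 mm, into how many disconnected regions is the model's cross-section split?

1

At z = 11.16 mm: the r=5 cylinder contributes a regular 32-gon of circumradius 5. The result has 1 disconnected region.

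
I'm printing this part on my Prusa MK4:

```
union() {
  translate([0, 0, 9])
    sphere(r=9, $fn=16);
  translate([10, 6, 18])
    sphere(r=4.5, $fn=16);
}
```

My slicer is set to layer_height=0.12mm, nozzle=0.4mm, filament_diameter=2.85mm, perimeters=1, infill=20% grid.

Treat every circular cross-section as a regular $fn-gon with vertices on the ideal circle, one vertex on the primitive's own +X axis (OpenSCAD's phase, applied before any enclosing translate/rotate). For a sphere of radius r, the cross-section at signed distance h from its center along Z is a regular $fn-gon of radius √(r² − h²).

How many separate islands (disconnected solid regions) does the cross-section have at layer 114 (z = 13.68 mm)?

2

At z = 13.68 mm: the r=9 sphere slices to a regular 16-gon of circumradius 7.687 (√(r²−h²) with h=4.68 from center); the r=4.5 sphere at (10, 6) slices to a regular 16-gon of circumradius 1.260 (√(r²−h²) with h=4.32 from center); Merging all regions: the 2 present regions are separate (no shared area or edge), so areas and boundary lengths simply add and each stays a separate island — 2 connected regions. Overall, the cross-section has 2 separate islands. Island count = 2.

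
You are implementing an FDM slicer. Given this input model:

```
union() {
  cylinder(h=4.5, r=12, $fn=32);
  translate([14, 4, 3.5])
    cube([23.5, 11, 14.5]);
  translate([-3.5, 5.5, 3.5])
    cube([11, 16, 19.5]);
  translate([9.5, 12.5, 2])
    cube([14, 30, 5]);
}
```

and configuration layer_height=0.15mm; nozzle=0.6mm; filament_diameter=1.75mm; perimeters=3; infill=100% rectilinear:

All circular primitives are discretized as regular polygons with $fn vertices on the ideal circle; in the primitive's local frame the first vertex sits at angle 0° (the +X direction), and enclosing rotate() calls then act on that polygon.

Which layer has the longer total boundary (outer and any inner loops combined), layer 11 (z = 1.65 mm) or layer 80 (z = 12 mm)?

Layer 11 (z = 1.65): the cylinder: section is a regular 32-gon, circumradius r=12 (perimeter = 2·32·12.000·sin(180°/32) = 75.28 mm); the cube at (14, 4) is not intersected at this z (z outside [3.5, 18]); the cube at (-3.5, 5.5) is not intersected at this z (z outside [3.5, 23]); the cube at (9.5, 12.5) does not reach this height (z outside [2, 7]); Merging all regions: only the r=12 cylinder is present, so the union is just that shape — boundary = 75.28 mm. So its perimeter = 75.28 mm. Layer 80 (z = 12): the cylinder is not intersected at this z (z outside [0, 4.5]); the cube at (14, 4) (footprint 23.5×11) is included at this height (perimeter 69.00 mm); the cube at (-3.5, 5.5) (footprint 11×16) is included at this height (perimeter 54.00 mm); the cube at (9.5, 12.5) does not reach this height (z outside [2, 7]); Merging all regions: the 2 present regions are separate (no shared area or edge), so areas and boundary lengths simply add and each stays a separate island — boundary = 123.00 mm. So its perimeter = 123.00 mm. Layer 80 is larger (123.00 vs 75.28 mm).

layer 80 (z = 12 mm)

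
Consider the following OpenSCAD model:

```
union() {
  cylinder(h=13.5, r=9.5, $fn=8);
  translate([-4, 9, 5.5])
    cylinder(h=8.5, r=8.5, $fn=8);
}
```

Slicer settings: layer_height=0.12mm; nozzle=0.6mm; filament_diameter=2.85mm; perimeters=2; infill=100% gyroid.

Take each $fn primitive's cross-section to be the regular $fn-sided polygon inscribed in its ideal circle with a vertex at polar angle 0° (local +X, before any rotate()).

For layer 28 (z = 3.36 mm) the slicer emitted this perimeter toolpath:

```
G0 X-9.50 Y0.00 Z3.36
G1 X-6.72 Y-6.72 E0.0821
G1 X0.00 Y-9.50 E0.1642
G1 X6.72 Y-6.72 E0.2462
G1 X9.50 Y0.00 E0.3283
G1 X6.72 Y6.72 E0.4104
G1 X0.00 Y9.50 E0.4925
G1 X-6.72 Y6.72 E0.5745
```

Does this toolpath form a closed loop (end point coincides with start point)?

Start point (G0): (-9.50, 0.00). End point (last G1): the path does not return to the start — open.

no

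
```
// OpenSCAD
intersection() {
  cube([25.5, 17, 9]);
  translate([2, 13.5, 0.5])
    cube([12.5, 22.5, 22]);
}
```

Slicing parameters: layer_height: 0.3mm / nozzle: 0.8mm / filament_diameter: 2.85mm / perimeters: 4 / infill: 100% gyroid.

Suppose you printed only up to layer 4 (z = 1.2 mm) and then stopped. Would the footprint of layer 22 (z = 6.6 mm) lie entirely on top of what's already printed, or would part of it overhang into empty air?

Compare the two slices. At z = 1.2: the cube is present — its section is the full 25.5×17 rectangle (area 433.50 mm²); the cube at (2, 13.5) (footprint 12.5×22.5) is included at this height (area 281.25 mm²); Taking the intersection: the 12.5×22.5 cube at (2, 13.5) partially overlaps the 25.5×17 cube; clipping to the common part keeps 43.75 mm² — area = 43.75 mm². At z = 6.6: the 25.5×17 cube contributes its full rectangle (area 433.50 mm²); the 12.5×22.5 cube at (2, 13.5) contributes its full rectangle (area 281.25 mm²); After intersecting: the 12.5×22.5 cube at (2, 13.5) partially overlaps the 25.5×17 cube; clipping to the common part keeps 43.75 mm² — area = 43.75 mm². Checking containment: the cross-section at z = 6.6 is a subset of the cross-section at z = 1.2.

entirely on top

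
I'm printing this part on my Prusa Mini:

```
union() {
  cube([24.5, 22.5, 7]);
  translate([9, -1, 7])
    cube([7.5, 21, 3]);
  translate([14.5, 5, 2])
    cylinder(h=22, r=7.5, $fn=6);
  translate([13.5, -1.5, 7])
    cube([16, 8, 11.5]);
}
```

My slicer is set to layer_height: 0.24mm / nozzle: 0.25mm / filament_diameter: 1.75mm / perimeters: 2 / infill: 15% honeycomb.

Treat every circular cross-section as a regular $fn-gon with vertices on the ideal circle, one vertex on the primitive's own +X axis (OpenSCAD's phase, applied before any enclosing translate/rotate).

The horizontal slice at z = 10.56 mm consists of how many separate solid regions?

1

At z = 10.56 mm: the cube is not intersected at this z (z outside [0, 7]); the cube at (9, -1) does not reach this height (z outside [7, 10]); the r=7.5 cylinder at (14.5, 5) gives a regular 6-gon of circumradius 7.5 (constant along its height); the cube at (13.5, -1.5) (footprint 16×8) is included at this height; Merging all regions: the regions partially overlap (shared area 55.13 mm²), so overlapping operands fuse into one piece — 1 connected region. The result has 1 disconnected region.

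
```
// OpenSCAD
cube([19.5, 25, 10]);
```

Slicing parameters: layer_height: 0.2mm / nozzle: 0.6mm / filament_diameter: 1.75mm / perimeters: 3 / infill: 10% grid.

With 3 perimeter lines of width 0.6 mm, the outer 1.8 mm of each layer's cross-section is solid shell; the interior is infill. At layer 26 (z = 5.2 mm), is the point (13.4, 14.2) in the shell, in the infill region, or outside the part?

At z = 5.2 mm: the 19.5×25 cube contributes its full rectangle. Overall, the cross-section is a single solid region. The nearest boundary edge runs (19.50, 0.00)→(19.50, 25.00); distance from the point to it = 6.10 mm. The point is inside the cross-section and 6.10 mm from the nearest boundary — more than the 1.8 mm shell width (3 × 0.6), so it's in the infill interior.

infill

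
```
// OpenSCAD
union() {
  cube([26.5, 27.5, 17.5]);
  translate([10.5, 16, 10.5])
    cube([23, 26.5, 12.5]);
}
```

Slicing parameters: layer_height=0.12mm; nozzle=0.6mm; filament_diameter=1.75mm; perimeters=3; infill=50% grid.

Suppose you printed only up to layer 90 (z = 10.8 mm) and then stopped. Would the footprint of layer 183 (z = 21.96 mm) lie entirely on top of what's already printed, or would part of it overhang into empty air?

Compare the two slices. At z = 10.8: the cube (footprint 26.5×27.5) is included at this height (area 728.75 mm²); the cube at (10.5, 16) is present — its section is the full 23×26.5 rectangle (area 609.50 mm²); Merging all regions: the regions partially overlap — summed areas 1338.25 mm² minus the doubly-counted overlap 184.00 mm² gives 1154.25 mm² — area = 1154.25 mm². At z = 21.96: the cube is not intersected at this z (z outside [0, 17.5]); the cube at (10.5, 16) (footprint 23×26.5) is included at this height (area 609.50 mm²); Merging all regions: only the 23×26.5 cube at (10.5, 16) is present, so the union is just that shape — area = 609.50 mm². Checking containment: the cross-section at z = 21.96 is a subset of the cross-section at z = 10.8.

entirely on top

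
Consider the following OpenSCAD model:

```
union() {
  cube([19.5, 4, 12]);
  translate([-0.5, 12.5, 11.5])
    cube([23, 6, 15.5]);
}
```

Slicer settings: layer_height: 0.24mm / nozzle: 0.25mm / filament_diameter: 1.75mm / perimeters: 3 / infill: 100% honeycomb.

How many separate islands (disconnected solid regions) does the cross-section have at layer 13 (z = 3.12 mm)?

At z = 3.12 mm: the cube (footprint 19.5×4) is included at this height; the cube at (-0.5, 12.5) is not intersected at this z (z outside [11.5, 27]); Combining (union): only the 19.5×4 cube is present, so the union is just that shape — 1 connected region. Overall, the cross-section is a single solid region. Island count = 1.

1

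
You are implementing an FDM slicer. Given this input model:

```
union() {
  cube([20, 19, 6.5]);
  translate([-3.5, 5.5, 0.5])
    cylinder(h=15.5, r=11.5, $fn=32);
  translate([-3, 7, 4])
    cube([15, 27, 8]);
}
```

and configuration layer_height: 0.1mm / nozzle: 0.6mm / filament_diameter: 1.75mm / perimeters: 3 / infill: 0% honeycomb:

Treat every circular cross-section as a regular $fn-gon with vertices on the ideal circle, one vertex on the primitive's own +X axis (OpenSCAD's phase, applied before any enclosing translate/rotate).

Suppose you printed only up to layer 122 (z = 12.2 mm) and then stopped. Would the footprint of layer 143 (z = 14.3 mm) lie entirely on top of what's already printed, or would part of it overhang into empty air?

Compare the two slices. At z = 12.2: the cube is not intersected at this z (z outside [0, 6.5]); the r=11.5 cylinder at (-3.5, 5.5) contributes a regular 32-gon of circumradius 11.5 (area = (32/2)·11.500²·sin(360°/32) = 412.81 mm²); the cube at (-3, 7) does not reach this height (z outside [4, 12]); Taking the union: only the r=11.5 cylinder at (-3.5, 5.5) is present, so the union is just that shape — area = 412.81 mm². At z = 14.3: the cube does not reach this height (z outside [0, 6.5]); the r=11.5 cylinder at (-3.5, 5.5) gives a regular 32-gon of circumradius 11.5 (constant along its height) (area = (32/2)·11.500²·sin(360°/32) = 412.81 mm²); the cube at (-3, 7) does not reach this height (z outside [4, 12]); Combining (union): only the r=11.5 cylinder at (-3.5, 5.5) is present, so the union is just that shape — area = 412.81 mm². Checking containment: the cross-section at z = 14.3 is a subset of the cross-section at z = 12.2.

entirely on top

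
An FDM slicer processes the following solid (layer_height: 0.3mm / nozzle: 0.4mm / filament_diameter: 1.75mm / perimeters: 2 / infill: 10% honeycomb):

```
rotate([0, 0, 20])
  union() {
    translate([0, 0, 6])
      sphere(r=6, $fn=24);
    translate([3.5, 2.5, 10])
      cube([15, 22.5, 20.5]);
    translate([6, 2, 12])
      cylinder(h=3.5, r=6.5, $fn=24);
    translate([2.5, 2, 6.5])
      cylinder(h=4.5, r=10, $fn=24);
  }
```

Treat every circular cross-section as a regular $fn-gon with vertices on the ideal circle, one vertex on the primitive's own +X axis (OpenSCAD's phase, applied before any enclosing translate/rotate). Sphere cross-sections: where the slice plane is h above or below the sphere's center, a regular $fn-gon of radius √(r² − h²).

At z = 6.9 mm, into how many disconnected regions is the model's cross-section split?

1

At z = 6.9 mm: the r=6 sphere contributes a regular 24-gon of circumradius √(6²−0.9²) = 5.932; the cube at (3.5, 2.5) does not reach this height (z outside [10, 30.5]); the cylinder at (6, 2) does not reach this height (z outside [12, 15.5]); the cylinder at (2.5, 2): section is a regular 24-gon, circumradius r=10; Combining (union): the r=6 sphere lies entirely inside the r=10 cylinder at (2.5, 2), so the union is just the r=10 cylinder at (2.5, 2) — 1 connected region; (rotated 20° about Z; rotation is an isometry so areas/perimeters/island counts are preserved). The result has 1 disconnected region.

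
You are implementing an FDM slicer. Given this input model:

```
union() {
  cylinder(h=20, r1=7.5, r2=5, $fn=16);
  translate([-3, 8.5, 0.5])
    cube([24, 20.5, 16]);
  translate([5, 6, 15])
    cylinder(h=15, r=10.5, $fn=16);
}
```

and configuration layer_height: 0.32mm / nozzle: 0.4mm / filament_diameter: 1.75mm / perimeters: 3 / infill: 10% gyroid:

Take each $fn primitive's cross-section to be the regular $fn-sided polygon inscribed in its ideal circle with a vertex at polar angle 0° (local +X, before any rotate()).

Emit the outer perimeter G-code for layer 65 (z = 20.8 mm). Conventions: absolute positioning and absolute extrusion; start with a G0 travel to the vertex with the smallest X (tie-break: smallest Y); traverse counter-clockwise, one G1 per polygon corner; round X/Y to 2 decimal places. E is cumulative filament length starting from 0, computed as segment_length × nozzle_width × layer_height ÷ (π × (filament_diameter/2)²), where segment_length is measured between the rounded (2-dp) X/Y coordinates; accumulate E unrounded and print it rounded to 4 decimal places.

At z = 20.8 mm: the cone is not intersected at this z (z outside [0, 20]); the cube at (-3, 8.5) does not reach this height (z outside [0.5, 16.5]); the r=10.5 cylinder at (5, 6) contributes a regular 16-gon of circumradius 10.5; Taking the union: only the r=10.5 cylinder at (5, 6) is present, so the union is just that shape — 1 connected region. The outline is a single polygon with 16 vertices. Extrusion per mm of travel: 0.4 × 0.32 / (π × 0.875²) = 0.053216. Accumulating E over each segment gives final E = 3.4878.

G0 X-5.50 Y6.00 Z20.80
G1 X-4.70 Y1.98 E0.2181
G1 X-2.42 Y-1.42 E0.4360
G1 X0.98 Y-3.70 E0.6538
G1 X5.00 Y-4.50 E0.8720
G1 X9.02 Y-3.70 E1.0901
G1 X12.42 Y-1.42 E1.3079
G1 X14.70 Y1.98 E1.5258
G1 X15.50 Y6.00 E1.7439
G1 X14.70 Y10.02 E1.9620
G1 X12.42 Y13.42 E2.1799
G1 X9.02 Y15.70 E2.3977
G1 X5.00 Y16.50 E2.6159
G1 X0.98 Y15.70 E2.8340
G1 X-2.42 Y13.42 E3.0518
G1 X-4.70 Y10.02 E3.2697
G1 X-5.50 Y6.00 E3.4878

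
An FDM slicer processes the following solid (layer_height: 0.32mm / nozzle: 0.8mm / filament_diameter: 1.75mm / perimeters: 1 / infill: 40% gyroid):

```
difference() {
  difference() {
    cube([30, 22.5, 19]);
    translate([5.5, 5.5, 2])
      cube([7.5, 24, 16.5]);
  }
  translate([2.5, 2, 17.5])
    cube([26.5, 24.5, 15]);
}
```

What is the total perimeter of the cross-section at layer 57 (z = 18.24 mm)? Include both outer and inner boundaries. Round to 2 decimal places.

146.00 mm

At z = 18.24 mm: the 30×22.5 cube contributes its full rectangle (perimeter 105.00 mm); the cube at (5.5, 5.5) is present — its section is the full 7.5×24 rectangle (perimeter 63.00 mm); Subtracting the remaining from the first: starting from the 30×22.5 cube, the 7.5×24 cube at (5.5, 5.5) partially overlaps it — only the 127.50 mm² overlap (of its 180.00 mm²) is removed, clipping the outline — boundary = 139.00 mm; the 26.5×24.5 cube at (2.5, 2) contributes its full rectangle (perimeter 102.00 mm); After the difference (first − rest): starting from the result so far, the 26.5×24.5 cube at (2.5, 2) partially overlaps it — only the 415.75 mm² overlap (of its 649.25 mm²) is removed, clipping the outline — boundary = 146.00 mm. Overall, the cross-section is a single solid region. Total boundary length (outer) = 146.00 mm.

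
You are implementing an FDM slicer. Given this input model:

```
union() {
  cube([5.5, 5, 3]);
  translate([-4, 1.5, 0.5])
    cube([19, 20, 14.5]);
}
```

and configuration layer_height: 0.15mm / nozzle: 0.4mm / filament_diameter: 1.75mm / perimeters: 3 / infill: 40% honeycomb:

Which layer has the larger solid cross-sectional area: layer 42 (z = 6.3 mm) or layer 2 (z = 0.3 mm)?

Layer 42 (z = 6.3): the cube is absent (z outside [0, 3]); the cube at (-4, 1.5) (footprint 19×20) is included at this height (area 380.00 mm²); Merging all regions: only the 19×20 cube at (-4, 1.5) is present, so the union is just that shape — area = 380.00 mm². So its area = 380.00 mm². Layer 2 (z = 0.3): the cube (footprint 5.5×5) is included at this height (area 27.50 mm²); the cube at (-4, 1.5) does not reach this height (z outside [0.5, 15]); Taking the union: only the 5.5×5 cube is present, so the union is just that shape — area = 27.50 mm². So its area = 27.50 mm². Layer 42 is larger (380.00 vs 27.50 mm²).

layer 42 (z = 6.3 mm)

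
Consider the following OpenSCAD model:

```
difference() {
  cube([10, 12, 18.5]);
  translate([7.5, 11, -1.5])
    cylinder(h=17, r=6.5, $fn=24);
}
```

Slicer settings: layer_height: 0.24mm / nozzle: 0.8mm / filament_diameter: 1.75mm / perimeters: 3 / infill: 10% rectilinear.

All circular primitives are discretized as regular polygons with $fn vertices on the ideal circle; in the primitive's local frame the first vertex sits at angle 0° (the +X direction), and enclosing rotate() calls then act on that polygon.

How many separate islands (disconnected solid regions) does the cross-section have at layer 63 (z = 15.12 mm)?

1

At z = 15.12 mm: the cube (footprint 10×12) is included at this height; the cylinder at (7.5, 11): section is a regular 24-gon, circumradius r=6.5; Taking the first minus the rest: starting from the 10×12 cube, the r=6.5 cylinder at (7.5, 11) partially overlaps it — only the 57.48 mm² overlap (of its 131.22 mm²) is removed, clipping the outline — 1 connected region. Overall, the cross-section is a single solid region. Island count = 1.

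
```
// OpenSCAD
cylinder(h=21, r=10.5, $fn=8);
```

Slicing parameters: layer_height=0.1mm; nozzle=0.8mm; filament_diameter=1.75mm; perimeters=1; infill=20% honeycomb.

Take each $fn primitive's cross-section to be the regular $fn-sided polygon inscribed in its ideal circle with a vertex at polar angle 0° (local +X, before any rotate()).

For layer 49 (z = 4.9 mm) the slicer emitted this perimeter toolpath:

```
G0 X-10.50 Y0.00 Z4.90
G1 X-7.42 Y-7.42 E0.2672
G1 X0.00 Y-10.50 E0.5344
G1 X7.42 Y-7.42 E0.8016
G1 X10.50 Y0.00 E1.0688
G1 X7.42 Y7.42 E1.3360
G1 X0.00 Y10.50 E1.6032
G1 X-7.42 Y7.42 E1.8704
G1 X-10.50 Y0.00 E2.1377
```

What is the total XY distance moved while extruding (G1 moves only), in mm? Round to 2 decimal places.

64.27 mm

Sum the Euclidean lengths of each G1 segment: total = 64.27 mm.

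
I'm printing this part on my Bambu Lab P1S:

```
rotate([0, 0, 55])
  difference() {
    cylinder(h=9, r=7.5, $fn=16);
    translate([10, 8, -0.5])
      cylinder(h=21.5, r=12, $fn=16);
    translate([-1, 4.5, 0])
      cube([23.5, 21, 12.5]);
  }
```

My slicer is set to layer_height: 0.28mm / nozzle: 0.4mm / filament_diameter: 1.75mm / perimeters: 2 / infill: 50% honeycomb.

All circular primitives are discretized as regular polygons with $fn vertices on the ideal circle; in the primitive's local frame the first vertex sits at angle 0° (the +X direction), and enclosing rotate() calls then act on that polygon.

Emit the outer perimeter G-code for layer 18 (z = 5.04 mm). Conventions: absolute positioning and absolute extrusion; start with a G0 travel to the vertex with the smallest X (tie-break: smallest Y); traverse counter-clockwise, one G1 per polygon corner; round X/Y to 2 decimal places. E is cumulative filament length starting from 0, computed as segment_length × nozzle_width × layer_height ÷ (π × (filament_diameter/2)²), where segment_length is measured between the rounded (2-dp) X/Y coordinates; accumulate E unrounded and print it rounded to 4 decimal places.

At z = 5.04 mm: the r=7.5 cylinder contributes a regular 16-gon of circumradius 7.5; the r=12 cylinder at (10, 8) gives a regular 16-gon of circumradius 12 (constant along its height); the cube at (-1, 4.5) (footprint 23.5×21) is included at this height; Subtracting the remaining from the first: starting from the r=7.5 cylinder, the r=12 cylinder at (10, 8) partially overlaps it — only the 61.34 mm² overlap (of its 440.85 mm²) is removed, clipping the outline; the 23.5×21 cube at (-1, 4.5) misses the remaining region (no effect) — 1 connected region; (rotated 55° about Z; rotation is an isometry so areas/perimeters/island counts are preserved). The outline is a single polygon with 15 vertices. Extrusion per mm of travel: 0.4 × 0.28 / (π × 0.875²) = 0.046564. Accumulating E over each segment gives final E = 2.0579.

G0 X-7.39 Y-1.30 Z5.04
G1 X-6.33 Y-4.03 E0.1364
G1 X-4.30 Y-6.14 E0.2727
G1 X-1.62 Y-7.32 E0.4091
G1 X1.30 Y-7.39 E0.5451
G1 X4.03 Y-6.33 E0.6814
G1 X6.14 Y-4.30 E0.8178
G1 X7.32 Y-1.62 E0.9541
G1 X7.39 Y1.30 E1.0901
G1 X6.53 Y3.52 E1.2010
G1 X5.63 Y2.66 E1.2590
G1 X1.27 Y0.96 E1.4769
G1 X-3.41 Y1.06 E1.6948
G1 X-6.89 Y2.60 E1.8720
G1 X-7.32 Y1.62 E1.9219
G1 X-7.39 Y-1.30 E2.0579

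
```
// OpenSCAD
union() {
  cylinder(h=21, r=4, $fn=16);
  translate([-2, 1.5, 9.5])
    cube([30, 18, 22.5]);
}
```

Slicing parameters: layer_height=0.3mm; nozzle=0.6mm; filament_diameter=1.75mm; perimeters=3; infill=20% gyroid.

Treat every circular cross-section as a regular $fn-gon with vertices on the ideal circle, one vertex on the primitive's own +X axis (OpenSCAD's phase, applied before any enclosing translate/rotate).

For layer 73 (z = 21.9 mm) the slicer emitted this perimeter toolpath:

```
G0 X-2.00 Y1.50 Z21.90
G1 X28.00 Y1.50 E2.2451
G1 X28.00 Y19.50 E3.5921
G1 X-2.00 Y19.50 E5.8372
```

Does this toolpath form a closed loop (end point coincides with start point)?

no

Start point (G0): (-2.00, 1.50). End point (last G1): the path does not return to the start — open.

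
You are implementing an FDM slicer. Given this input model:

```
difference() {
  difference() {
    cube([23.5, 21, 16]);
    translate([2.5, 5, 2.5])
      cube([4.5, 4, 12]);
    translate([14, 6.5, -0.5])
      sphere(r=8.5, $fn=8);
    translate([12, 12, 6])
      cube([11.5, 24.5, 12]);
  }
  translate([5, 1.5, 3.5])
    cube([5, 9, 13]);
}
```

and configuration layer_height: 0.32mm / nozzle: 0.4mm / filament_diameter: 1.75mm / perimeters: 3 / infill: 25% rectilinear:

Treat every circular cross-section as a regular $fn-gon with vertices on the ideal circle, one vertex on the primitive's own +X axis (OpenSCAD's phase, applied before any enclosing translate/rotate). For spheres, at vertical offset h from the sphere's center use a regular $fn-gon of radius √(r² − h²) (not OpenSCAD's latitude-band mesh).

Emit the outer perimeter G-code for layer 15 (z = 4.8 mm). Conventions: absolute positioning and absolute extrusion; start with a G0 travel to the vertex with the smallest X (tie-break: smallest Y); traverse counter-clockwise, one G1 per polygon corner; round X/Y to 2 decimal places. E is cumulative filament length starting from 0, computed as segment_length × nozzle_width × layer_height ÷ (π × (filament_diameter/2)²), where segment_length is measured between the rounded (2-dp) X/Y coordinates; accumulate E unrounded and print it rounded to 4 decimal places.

At z = 4.8 mm: the cube (footprint 23.5×21) is included at this height; the 4.5×4 cube at (2.5, 5) contributes its full rectangle; the r=8.5 sphere at (14, 6.5) contributes a regular 8-gon of circumradius √(8.5²−5.3²) = 6.645; the cube at (12, 12) is absent (z outside [6, 18]); After the difference (first − rest): starting from the 23.5×21 cube, the 4.5×4 cube at (2.5, 5) lies wholly inside it (removes its full 18.00 mm² and its 17.00 mm outline becomes a hole wall); the r=8.5 sphere at (14, 6.5) partially overlaps it — only the 124.85 mm² overlap (of its 124.90 mm²) is removed, clipping the outline — 1 connected region with 1 hole; the cube at (5, 1.5) (footprint 5×9) is included at this height; Subtracting the remaining from the first: starting from the result so far, the 5×9 cube at (5, 1.5) partially overlaps it — only the 21.77 mm² overlap (of its 45.00 mm²) is removed, clipping the outline — 1 connected region. The outline is a single polygon with 20 vertices. Extrusion per mm of travel: 0.4 × 0.32 / (π × 0.875²) = 0.053216. Accumulating E over each segment gives final E = 7.5082.

G0 X0.00 Y0.00 Z4.80
G1 X13.65 Y0.00 E0.7264
G1 X10.00 Y1.51 E0.9366
G1 X10.00 Y1.50 E0.9371
G1 X5.00 Y1.50 E1.2032
G1 X5.00 Y5.00 E1.3895
G1 X2.50 Y5.00 E1.5225
G1 X2.50 Y9.00 E1.7354
G1 X5.00 Y9.00 E1.8684
G1 X5.00 Y10.50 E1.9482
G1 X9.01 Y10.50 E2.1616
G1 X9.30 Y11.20 E2.2020
G1 X14.00 Y13.15 E2.4728
G1 X18.70 Y11.20 E2.7435
G1 X20.65 Y6.50 E3.0143
G1 X18.70 Y1.80 E3.2851
G1 X14.35 Y0.00 E3.5356
G1 X23.50 Y0.00 E4.0226
G1 X23.50 Y21.00 E5.1401
G1 X0.00 Y21.00 E6.3907
G1 X0.00 Y0.00 E7.5082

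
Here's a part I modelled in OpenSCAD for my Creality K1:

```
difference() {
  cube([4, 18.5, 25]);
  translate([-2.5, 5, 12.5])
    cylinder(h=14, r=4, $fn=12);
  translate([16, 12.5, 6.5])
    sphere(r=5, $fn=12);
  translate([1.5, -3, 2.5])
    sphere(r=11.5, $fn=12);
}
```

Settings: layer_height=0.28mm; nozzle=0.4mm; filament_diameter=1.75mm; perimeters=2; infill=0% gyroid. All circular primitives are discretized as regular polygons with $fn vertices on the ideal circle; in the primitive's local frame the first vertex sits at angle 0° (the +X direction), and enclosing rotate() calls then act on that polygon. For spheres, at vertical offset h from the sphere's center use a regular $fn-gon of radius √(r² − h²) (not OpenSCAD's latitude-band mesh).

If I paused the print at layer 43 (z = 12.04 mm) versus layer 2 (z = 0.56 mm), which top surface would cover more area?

Layer 43 (z = 12.04): the cube is present — its section is the full 4×18.5 rectangle (area 74.00 mm²); the cylinder at (-2.5, 5) does not reach this height (z outside [12.5, 26.5]); the sphere at (16, 12.5) is not intersected at this z (|z−center|=5.540 > r=5); the r=11.5 sphere at (1.5, -3) contributes a regular 12-gon of circumradius √(11.5²−9.54²) = 6.422 (area = (12/2)·6.422²·sin(360°/12) = 123.72 mm²); Subtracting the remaining from the first: starting from the 4×18.5 cube (74.00 mm²), the r=11.5 sphere at (1.5, -3) partially overlaps it — only the 12.55 mm² overlap (of its 123.72 mm²) is removed, clipping the outline — area = 61.45 mm². So its area = 61.45 mm². Layer 2 (z = 0.56): the cube (footprint 4×18.5) is included at this height (area 74.00 mm²); the cylinder at (-2.5, 5) is absent (z outside [12.5, 26.5]); the sphere at (16, 12.5) is not intersected at this z (|z−center|=5.940 > r=5); the sphere at (1.5, -3): section is a regular 12-gon, circumradius = √(r²−h²) = √(11.5²−1.94²) = 11.335 (area = (12/2)·11.335²·sin(360°/12) = 385.46 mm²); Subtracting the remaining from the first: starting from the 4×18.5 cube (74.00 mm²), the r=11.5 sphere at (1.5, -3) partially overlaps it — only the 32.20 mm² overlap (of its 385.46 mm²) is removed, clipping the outline — area = 41.80 mm². So its area = 41.80 mm². Layer 43 is larger (61.45 vs 41.80 mm²).

layer 43 (z = 12.04 mm)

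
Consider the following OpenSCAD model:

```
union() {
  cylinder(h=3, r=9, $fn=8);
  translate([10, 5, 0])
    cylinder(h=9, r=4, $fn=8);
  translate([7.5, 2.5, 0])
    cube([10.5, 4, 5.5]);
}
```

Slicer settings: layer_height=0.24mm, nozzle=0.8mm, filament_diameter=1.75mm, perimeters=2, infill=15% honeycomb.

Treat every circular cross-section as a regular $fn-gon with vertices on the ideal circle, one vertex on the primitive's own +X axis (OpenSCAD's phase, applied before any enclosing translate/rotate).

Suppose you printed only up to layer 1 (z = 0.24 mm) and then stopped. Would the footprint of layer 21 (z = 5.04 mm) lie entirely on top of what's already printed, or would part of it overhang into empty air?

entirely on top

Compare the two slices. At z = 0.24: the cylinder: section is a regular 8-gon, circumradius r=9 (area = (8/2)·9.000²·sin(360°/8) = 229.10 mm²); the r=4 cylinder at (10, 5) contributes a regular 8-gon of circumradius 4 (area = (8/2)·4.000²·sin(360°/8) = 45.25 mm²); the cube at (7.5, 2.5) (footprint 10.5×4) is included at this height (area 42.00 mm²); Taking the union: the regions partially overlap — summed areas 316.36 mm² minus the doubly-counted overlap 27.60 mm² gives 288.75 mm² — area = 288.75 mm². At z = 5.04: the cylinder is not intersected at this z (z outside [0, 3]); the r=4 cylinder at (10, 5) contributes a regular 8-gon of circumradius 4 (area = (8/2)·4.000²·sin(360°/8) = 45.25 mm²); the cube at (7.5, 2.5) (footprint 10.5×4) is included at this height (area 42.00 mm²); Combining (union): the regions partially overlap — summed areas 87.25 mm² minus the doubly-counted overlap 24.24 mm² gives 63.02 mm² — area = 63.02 mm². Checking containment: the cross-section at z = 5.04 is a subset of the cross-section at z = 0.24.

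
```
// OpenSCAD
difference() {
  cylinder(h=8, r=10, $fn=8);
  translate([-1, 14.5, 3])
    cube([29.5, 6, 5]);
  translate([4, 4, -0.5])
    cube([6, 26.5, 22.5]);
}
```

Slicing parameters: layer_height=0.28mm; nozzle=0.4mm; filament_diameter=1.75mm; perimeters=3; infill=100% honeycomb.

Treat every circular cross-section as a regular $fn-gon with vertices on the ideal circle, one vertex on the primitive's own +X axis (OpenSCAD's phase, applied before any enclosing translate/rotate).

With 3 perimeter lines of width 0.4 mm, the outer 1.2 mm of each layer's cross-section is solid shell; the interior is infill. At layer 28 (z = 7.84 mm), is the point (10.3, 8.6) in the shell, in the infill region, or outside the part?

outside

At z = 7.84 mm: the r=10 cylinder contributes a regular 8-gon of circumradius 10; the cube at (-1, 14.5) (footprint 29.5×6) is included at this height; the 6×26.5 cube at (4, 4) contributes its full rectangle; Taking the first minus the rest: starting from the r=10 cylinder, the 29.5×6 cube at (-1, 14.5) misses the remaining region (no effect); the 6×26.5 cube at (4, 4) partially overlaps it — only the 13.34 mm² overlap (of its 159.00 mm²) is removed, clipping the outline — 1 connected region. Overall, the cross-section is a single solid region. The nearest boundary edge runs (4.00, 4.00)→(8.34, 4.00); distance from the point to it = 5.00 mm. The point is not inside any of the regions above, so it lies outside the cross-section (5.00 mm from the nearest boundary).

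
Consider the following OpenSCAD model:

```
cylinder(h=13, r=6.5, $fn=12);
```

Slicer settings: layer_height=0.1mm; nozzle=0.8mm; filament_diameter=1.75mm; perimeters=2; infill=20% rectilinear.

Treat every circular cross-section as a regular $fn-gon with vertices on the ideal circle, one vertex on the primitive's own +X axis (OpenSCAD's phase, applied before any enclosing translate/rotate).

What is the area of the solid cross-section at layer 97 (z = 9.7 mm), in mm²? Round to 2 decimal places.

126.75 mm²

At z = 9.7 mm: the r=6.5 cylinder contributes a regular 12-gon of circumradius 6.5 (area = (12/2)·6.500²·sin(360°/12) = 126.75 mm²). Overall, the cross-section is a single solid region. Net area = 126.75 mm².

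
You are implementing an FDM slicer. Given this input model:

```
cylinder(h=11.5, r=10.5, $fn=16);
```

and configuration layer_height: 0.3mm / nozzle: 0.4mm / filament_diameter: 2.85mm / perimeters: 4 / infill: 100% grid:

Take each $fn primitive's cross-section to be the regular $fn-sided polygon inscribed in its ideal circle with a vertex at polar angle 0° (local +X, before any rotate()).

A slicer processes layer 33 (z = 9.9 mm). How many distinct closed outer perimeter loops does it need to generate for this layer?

1

At z = 9.9 mm: the cylinder: section is a regular 16-gon, circumradius r=10.5. The result has 1 disconnected region.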